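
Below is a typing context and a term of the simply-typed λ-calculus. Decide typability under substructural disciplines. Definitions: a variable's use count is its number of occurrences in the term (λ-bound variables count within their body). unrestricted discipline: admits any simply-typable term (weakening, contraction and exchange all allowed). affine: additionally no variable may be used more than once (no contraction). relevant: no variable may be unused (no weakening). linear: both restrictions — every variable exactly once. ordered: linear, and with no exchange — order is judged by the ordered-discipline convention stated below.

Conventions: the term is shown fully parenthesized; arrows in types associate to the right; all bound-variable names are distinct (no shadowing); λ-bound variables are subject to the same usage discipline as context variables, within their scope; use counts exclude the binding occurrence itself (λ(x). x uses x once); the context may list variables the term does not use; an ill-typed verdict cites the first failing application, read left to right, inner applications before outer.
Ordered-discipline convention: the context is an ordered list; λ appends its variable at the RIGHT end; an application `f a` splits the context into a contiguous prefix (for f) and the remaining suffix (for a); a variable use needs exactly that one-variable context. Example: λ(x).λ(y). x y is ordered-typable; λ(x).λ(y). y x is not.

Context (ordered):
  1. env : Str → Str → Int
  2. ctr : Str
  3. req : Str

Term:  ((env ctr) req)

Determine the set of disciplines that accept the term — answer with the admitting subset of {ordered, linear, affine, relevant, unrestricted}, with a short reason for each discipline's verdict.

accepted by: ordered, linear, affine, relevant, unrestricted
variable uses: env ×1; ctr ×1; req ×1
order of uses: env, ctr, req
typing: the term checks, with type Int
ordered: ✓ — one use each (env, ctr, req); ordered split holds
linear: ✓ — env, ctr, req: one use apiece
affine: ✓ — env, ctr, req: no repeats, contraction unneeded
relevant: ✓ — none of env, ctr, req goes unused
unrestricted: ✓ — typability at Int is all that's needed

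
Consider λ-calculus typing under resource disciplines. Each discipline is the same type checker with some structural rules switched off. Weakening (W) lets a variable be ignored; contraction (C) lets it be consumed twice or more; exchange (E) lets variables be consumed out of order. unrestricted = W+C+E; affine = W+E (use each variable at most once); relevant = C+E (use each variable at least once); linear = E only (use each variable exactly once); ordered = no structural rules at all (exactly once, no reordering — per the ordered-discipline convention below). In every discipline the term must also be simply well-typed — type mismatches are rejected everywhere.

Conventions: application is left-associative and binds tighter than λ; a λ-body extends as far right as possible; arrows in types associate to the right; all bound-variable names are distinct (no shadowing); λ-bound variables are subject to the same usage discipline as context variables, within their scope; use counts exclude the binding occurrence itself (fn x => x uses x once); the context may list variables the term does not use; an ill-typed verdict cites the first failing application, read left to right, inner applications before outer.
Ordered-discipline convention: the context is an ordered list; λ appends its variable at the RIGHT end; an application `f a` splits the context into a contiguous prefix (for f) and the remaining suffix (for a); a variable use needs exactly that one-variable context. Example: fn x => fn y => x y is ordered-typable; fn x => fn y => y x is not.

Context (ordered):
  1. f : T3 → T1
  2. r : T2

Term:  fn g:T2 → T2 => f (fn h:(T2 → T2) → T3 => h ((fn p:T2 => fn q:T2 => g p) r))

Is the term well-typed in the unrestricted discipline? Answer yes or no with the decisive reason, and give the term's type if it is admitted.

no — a type mismatch blocks all five
counts: f: 1×; r: 1×; g (bound): 1×; h (bound): 1×; p (bound): 1×; q (bound): 0×
order of uses: f, h, g, p, r
typing: ill-typed: a function awaiting T3 gets ((T2 → T2) → T3) → T3
summary: ordered ✗ · linear ✗ · affine ✗ · relevant ✗ · unrestricted ✗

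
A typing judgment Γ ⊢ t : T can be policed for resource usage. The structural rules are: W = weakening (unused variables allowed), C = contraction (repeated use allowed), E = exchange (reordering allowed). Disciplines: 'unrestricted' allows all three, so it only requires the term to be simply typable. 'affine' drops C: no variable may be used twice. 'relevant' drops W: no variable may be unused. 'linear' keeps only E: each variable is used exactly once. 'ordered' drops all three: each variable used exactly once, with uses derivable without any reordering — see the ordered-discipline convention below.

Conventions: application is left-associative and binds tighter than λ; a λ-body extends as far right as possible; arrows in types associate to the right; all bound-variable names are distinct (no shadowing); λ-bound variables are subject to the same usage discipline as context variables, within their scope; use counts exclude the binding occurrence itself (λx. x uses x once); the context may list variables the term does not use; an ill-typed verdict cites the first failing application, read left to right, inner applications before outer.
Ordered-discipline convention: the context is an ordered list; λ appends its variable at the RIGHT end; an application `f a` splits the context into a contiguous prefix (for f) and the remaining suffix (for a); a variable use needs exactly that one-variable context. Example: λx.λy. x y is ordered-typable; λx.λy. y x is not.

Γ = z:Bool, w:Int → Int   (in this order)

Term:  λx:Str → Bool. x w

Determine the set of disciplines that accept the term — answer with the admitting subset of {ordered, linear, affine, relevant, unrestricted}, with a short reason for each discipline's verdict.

admitted in: none
counts: z ×0, w ×1, x (λ-bound) ×1
uses in reading order: x, w
typing: ill-typed: argument of type Int → Int where Str is required
ordered: ✗, fails simple typing
linear: ✗, a type mismatch blocks all five
affine: ✗, the type mismatch rejects it
relevant: ✗, not simply typable
unrestricted: ✗, fails simple typing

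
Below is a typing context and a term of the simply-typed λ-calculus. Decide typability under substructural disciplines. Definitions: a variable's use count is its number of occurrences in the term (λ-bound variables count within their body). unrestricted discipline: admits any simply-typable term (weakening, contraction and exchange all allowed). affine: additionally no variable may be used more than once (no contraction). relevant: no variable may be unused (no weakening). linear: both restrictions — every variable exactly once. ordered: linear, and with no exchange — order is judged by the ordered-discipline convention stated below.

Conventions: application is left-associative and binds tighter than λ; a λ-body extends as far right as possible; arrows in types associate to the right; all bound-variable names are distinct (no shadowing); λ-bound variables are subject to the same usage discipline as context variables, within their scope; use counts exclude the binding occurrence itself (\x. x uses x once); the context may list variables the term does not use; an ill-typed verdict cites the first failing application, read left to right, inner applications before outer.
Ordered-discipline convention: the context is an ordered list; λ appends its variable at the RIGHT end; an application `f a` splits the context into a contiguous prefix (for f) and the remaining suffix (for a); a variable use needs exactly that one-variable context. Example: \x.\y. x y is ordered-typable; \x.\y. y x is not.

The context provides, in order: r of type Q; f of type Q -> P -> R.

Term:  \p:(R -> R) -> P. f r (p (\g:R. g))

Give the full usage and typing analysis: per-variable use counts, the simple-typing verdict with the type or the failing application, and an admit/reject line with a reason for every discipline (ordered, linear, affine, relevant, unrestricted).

use counts: r ×1; f ×1; p [bound] ×1; g [bound] ×1
order of uses: f, r, p, g
typing: ✓ — ((R -> R) -> P) -> R
ordered ✗ (use order f, r, p, g needs exchange)
linear ✓ (exactly-once usage across r, f, p, g)
affine ✓ (none of r, f, p, g used more than once)
relevant ✓ (none of r, f, p, g goes unused)
unrestricted ✓ (simply typable at ((R -> R) -> P) -> R; W, C, E all held)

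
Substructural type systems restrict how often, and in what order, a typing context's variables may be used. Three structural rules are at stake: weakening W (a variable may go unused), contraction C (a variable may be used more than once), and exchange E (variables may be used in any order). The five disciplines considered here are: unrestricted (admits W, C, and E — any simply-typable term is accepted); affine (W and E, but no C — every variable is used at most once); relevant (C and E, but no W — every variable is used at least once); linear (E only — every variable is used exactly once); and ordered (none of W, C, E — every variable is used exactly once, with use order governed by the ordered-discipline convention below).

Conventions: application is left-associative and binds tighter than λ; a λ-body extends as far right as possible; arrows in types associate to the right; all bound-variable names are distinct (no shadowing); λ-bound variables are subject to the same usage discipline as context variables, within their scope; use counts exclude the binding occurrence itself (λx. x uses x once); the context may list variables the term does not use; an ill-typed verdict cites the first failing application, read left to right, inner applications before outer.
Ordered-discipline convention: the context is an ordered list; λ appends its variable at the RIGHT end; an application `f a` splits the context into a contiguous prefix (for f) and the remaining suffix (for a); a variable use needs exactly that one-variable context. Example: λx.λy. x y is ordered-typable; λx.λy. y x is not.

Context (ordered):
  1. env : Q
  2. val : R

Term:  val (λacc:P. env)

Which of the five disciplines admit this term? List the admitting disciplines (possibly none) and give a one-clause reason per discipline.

accepted by: none
variable uses: env=1, val=1, acc (bound)=0
left-to-right use order: val, env
typing: ill-typed: non-function type R applied to an argument
ordered: ✗, not simply typable
linear: ✗, fails simple typing
affine: ✗, a type mismatch blocks all five
relevant: ✗, the type mismatch rejects it
unrestricted: ✗, not simply typable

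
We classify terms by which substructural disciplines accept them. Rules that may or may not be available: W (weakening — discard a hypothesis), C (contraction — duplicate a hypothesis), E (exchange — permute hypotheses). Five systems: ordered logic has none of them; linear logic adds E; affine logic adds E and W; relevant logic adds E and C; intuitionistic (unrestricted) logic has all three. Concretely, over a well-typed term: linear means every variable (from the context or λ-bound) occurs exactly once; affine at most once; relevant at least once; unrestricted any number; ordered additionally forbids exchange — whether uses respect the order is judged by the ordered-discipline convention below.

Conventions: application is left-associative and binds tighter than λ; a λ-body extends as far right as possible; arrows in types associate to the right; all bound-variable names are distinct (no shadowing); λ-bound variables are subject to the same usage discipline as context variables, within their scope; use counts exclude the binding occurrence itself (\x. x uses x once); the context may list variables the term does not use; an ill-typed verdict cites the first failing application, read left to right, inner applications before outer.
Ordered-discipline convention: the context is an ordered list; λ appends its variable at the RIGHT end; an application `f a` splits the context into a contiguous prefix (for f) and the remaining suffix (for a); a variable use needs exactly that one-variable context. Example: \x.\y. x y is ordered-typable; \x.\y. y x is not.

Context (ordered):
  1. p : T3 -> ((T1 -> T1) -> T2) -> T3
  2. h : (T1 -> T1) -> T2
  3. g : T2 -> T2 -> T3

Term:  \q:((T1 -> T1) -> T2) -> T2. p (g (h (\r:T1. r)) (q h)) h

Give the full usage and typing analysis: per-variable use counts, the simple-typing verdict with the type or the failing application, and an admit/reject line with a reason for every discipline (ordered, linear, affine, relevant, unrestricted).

variable uses: p: 1; h: 3; g: 1; q (bound): 1; r (bound): 1
left-to-right use order: p, g, h, r, q, h, h
typing: ✓ — (((T1 -> T1) -> T2) -> T2) -> T3
ordered ✗ (uses contraction: h ×3)
linear ✗ (uses contraction: h ×3)
affine ✗ (uses contraction: h ×3)
relevant ✓ (at least one use each (p, h, g, q, r))
unrestricted ✓ (well-typed at (((T1 -> T1) -> T2) -> T2) -> T3; no restrictions here)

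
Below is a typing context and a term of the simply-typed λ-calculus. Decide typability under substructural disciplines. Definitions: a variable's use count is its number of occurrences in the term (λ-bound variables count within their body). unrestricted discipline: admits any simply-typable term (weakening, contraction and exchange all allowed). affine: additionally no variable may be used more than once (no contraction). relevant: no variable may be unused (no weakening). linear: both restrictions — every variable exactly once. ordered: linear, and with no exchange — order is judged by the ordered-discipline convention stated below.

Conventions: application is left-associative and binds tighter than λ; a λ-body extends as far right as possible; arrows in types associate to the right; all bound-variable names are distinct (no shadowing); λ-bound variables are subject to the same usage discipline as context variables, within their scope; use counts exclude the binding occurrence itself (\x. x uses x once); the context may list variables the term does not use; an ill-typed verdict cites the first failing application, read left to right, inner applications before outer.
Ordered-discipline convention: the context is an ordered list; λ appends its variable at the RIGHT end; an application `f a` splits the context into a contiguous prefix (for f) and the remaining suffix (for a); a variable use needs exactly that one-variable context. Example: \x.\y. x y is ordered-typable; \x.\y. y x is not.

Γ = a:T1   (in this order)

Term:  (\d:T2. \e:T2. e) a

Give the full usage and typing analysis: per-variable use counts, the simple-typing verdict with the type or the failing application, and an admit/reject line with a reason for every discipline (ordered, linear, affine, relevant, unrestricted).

use counts: a=1, d [bound]=0, e [bound]=1
use order (left to right): e, a
typing: ill-typed: an argument T1 mismatches the expected T2
ordered: ✗, the type mismatch rejects it
linear: ✗, not simply typable
affine: ✗, fails simple typing
relevant: ✗, a type mismatch blocks all five
unrestricted: ✗, the type mismatch rejects it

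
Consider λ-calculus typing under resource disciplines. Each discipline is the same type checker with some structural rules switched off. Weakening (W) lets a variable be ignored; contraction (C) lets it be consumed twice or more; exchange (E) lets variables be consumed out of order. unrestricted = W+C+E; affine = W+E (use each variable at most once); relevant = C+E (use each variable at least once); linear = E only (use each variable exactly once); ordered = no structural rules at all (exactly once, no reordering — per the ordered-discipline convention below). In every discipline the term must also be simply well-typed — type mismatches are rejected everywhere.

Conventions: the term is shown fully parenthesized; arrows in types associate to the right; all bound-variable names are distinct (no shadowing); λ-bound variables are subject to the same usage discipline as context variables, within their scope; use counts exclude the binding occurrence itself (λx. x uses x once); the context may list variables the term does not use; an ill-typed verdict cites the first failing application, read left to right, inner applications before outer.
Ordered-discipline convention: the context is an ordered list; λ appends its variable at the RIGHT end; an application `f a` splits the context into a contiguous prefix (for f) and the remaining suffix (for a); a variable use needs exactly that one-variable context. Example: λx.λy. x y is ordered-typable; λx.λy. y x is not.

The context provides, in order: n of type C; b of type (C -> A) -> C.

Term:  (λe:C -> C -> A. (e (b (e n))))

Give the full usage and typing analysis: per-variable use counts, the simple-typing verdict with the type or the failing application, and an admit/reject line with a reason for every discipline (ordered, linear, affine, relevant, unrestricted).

use counts: n: 1, b: 1, e (λ-bound): 2
use order (left to right): e, b, e, n
typing: well-typed at (C -> C -> A) -> C -> A
ordered ✗ (repeated use of e ×2)
linear ✗ (repeated use of e ×2)
affine ✗ (repeated use of e ×2)
relevant ✓ (at least one use each (n, b, e))
unrestricted ✓ (simply typable at (C -> C -> A) -> C -> A; W, C, E all held)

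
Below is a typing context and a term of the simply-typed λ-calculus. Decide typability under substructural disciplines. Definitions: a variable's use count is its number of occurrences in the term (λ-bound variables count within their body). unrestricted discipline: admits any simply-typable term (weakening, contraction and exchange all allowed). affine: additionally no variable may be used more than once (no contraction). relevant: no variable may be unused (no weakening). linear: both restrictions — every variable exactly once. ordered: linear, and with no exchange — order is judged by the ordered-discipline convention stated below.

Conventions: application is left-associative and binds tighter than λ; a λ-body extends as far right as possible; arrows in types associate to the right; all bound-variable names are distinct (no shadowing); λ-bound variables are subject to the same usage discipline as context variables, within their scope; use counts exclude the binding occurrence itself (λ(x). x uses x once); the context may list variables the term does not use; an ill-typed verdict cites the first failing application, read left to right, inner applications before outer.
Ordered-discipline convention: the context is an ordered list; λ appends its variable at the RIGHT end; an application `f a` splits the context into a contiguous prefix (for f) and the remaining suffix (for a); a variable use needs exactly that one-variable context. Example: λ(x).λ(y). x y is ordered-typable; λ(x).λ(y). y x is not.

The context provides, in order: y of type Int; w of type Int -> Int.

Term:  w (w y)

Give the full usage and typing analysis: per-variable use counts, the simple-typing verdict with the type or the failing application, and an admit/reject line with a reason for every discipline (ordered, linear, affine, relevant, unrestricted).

usage: y ×1, w ×2
uses in reading order: w, w, y
typing: the term checks, with type Int
ordered: ✗ — w ×2 used more than once (contraction)
linear: ✗ — w ×2 used more than once (contraction)
affine: ✗ — w ×2 used more than once (contraction)
relevant: ✓ — at least one use each (y, w)
unrestricted: ✓ — typability at Int is all that's needed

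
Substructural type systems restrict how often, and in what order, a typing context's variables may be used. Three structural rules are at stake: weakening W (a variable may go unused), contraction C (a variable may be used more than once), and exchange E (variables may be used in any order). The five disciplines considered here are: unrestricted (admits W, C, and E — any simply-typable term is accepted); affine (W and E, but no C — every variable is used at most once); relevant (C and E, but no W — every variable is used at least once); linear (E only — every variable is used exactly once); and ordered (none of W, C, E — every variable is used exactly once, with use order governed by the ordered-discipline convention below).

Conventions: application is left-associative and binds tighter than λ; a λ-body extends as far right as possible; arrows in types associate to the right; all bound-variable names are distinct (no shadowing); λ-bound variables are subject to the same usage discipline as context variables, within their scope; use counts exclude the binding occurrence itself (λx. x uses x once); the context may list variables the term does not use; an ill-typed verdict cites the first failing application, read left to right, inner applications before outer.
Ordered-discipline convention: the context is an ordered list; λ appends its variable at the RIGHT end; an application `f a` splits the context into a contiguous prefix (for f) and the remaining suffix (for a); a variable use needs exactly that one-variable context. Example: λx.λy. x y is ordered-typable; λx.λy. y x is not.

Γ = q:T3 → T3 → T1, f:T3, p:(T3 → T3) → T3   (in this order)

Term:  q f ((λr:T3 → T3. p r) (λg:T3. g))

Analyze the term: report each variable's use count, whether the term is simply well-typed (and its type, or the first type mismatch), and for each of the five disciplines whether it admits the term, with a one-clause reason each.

use counts: q=1; f=1; p=1; r [bound]=1; g [bound]=1
uses in reading order: q, f, p, r, g
typing: well-typed — term : T1
ordered: ✓ — q, f, p, r, g: once each, no exchange needed
linear: ✓ — exactly-once usage across q, f, p, r, g
affine: ✓ — at most one use each (q, f, p, r, g)
relevant: ✓ — every one of q, f, p, r, g appears
unrestricted: ✓ — type-checks (T1) and nothing is barred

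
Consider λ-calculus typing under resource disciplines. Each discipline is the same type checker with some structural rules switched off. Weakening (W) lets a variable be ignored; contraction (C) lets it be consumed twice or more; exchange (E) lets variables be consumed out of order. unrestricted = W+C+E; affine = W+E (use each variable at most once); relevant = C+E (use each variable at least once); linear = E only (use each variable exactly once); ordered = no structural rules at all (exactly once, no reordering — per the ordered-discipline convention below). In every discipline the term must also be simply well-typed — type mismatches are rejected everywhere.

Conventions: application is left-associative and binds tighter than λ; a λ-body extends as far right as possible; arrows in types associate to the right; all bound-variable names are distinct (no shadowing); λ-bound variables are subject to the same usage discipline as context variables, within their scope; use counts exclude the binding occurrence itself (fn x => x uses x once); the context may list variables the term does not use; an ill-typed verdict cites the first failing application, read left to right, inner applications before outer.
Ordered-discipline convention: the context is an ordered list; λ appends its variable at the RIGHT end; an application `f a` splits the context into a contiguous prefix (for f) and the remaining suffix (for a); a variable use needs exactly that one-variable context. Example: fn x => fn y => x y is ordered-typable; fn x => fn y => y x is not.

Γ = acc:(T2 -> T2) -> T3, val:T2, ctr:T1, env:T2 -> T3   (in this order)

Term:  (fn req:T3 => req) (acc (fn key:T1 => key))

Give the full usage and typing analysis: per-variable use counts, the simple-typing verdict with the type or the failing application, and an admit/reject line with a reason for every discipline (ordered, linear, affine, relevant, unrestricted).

variable uses: acc: 1×, val: 0×, ctr: 0×, env: 0×, req [bound]: 1×, key [bound]: 1×
uses in reading order: req, acc, key
typing: ill-typed: argument of type T1 -> T1 where T2 -> T2 is required
ordered: ✗, the type mismatch rejects it
linear: ✗, not simply typable
affine: ✗, fails simple typing
relevant: ✗, a type mismatch blocks all five
unrestricted: ✗, the type mismatch rejects it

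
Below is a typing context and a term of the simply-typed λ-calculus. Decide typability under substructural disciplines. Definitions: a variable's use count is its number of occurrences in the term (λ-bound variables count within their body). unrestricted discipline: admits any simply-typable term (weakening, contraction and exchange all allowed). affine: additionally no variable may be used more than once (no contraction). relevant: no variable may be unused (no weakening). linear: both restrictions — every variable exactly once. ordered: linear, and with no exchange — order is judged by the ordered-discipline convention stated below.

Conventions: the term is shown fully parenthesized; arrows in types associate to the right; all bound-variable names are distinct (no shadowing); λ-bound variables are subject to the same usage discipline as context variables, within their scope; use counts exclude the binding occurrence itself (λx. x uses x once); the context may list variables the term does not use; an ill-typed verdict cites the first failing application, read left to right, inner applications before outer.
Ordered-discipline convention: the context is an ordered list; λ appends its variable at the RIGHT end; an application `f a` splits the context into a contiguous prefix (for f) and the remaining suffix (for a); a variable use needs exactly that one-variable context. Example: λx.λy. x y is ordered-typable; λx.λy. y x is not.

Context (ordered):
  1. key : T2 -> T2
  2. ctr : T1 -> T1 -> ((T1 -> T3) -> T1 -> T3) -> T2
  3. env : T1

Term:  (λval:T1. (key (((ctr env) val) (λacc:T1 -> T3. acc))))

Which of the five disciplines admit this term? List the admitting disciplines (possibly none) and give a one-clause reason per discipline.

admitted in: ordered, linear, affine, relevant, unrestricted
variable uses: key ×1; ctr ×1; env ×1; val (λ-bound) ×1; acc (λ-bound) ×1
uses in reading order: key, ctr, env, val, acc
typing: the term checks, with type T1 -> T2
ordered: ✓, one use each (key, ctr, env, val, acc); ordered split holds
linear: ✓, exactly-once usage across key, ctr, env, val, acc
affine: ✓, none of key, ctr, env, val, acc used more than once
relevant: ✓, key, ctr, env, val, acc: all used, weakening unneeded
unrestricted: ✓, typability at T1 -> T2 is all that's needed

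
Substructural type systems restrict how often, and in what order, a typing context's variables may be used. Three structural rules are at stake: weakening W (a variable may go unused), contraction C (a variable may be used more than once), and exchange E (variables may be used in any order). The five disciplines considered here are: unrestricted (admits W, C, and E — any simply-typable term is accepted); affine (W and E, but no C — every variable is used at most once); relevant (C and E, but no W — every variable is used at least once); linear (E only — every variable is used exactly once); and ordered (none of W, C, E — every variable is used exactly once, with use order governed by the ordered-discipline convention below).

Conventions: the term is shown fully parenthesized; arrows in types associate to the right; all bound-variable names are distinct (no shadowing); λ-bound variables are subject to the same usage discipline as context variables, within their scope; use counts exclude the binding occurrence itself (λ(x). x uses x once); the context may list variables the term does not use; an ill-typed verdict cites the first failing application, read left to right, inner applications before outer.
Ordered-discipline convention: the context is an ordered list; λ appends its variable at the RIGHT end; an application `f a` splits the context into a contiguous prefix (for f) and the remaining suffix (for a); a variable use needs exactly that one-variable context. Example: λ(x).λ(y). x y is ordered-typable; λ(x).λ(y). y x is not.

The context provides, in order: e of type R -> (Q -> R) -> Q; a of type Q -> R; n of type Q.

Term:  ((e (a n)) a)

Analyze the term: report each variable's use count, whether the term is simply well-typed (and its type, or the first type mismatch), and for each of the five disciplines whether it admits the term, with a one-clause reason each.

use counts: e=1, a=2, n=1
use order (left to right): e, a, n, a
typing: well-typed — term : Q
ordered ✗ (uses contraction: a ×2)
linear ✗ (uses contraction: a ×2)
affine ✗ (uses contraction: a ×2)
relevant ✓ (at least one use each (e, a, n))
unrestricted ✓ (typability at Q is all that's needed)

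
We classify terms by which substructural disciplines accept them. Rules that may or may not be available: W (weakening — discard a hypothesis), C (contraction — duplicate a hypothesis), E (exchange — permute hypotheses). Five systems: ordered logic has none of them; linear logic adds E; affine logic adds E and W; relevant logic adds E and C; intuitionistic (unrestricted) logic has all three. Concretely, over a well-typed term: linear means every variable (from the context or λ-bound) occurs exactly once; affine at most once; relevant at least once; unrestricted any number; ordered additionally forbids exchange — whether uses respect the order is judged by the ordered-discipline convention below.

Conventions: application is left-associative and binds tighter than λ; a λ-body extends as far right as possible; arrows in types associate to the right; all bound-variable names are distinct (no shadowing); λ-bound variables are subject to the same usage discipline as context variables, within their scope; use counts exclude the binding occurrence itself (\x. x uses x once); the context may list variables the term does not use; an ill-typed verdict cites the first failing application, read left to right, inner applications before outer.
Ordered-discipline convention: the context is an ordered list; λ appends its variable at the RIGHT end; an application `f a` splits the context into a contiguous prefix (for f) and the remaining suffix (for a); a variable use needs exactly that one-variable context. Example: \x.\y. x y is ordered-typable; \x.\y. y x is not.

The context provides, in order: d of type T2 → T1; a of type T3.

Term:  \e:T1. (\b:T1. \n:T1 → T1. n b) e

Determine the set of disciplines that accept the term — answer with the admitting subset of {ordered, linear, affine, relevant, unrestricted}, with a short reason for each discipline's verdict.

admitted by: affine, unrestricted
usage: d=0, a=0, e [bound]=1, b [bound]=1, n [bound]=1
left-to-right use order: n, b, e
typing: well-typed — term : T1 → (T1 → T1) → T1
ordered: ✗, d, a never used (weakening)
linear: ✗, d, a never used (weakening)
affine: ✓, at most one use each (d, a, e, b, n)
relevant: ✗, d, a never used (weakening)
unrestricted: ✓, simply typable at T1 → (T1 → T1) → T1; W, C, E all held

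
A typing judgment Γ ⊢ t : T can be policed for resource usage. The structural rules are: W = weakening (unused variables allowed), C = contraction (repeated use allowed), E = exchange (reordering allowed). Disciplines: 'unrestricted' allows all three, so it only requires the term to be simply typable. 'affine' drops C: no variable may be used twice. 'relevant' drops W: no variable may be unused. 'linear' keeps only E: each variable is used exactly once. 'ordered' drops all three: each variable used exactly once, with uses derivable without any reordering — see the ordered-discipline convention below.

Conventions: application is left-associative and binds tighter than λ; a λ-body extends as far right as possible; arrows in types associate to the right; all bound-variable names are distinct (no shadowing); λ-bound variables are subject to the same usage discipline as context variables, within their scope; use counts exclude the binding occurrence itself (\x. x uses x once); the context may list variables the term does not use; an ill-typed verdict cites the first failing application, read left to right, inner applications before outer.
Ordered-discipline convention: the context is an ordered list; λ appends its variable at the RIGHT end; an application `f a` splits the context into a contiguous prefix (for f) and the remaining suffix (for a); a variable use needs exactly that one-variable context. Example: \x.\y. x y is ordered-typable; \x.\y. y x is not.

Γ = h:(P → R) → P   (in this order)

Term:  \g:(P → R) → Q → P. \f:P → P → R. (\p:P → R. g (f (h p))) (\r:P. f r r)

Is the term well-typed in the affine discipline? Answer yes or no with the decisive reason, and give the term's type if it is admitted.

no — needs contraction — f ×2, r ×2
use counts: h ×1; g (λ-bound) ×1; f (λ-bound) ×2; p (λ-bound) ×1; r (λ-bound) ×2
uses in reading order: g, f, h, p, f, r, r
typing: the term checks, with type ((P → R) → Q → P) → (P → P → R) → Q → P
across the five disciplines: ordered ✗ | linear ✗ | affine ✗ | relevant ✓ | unrestricted ✓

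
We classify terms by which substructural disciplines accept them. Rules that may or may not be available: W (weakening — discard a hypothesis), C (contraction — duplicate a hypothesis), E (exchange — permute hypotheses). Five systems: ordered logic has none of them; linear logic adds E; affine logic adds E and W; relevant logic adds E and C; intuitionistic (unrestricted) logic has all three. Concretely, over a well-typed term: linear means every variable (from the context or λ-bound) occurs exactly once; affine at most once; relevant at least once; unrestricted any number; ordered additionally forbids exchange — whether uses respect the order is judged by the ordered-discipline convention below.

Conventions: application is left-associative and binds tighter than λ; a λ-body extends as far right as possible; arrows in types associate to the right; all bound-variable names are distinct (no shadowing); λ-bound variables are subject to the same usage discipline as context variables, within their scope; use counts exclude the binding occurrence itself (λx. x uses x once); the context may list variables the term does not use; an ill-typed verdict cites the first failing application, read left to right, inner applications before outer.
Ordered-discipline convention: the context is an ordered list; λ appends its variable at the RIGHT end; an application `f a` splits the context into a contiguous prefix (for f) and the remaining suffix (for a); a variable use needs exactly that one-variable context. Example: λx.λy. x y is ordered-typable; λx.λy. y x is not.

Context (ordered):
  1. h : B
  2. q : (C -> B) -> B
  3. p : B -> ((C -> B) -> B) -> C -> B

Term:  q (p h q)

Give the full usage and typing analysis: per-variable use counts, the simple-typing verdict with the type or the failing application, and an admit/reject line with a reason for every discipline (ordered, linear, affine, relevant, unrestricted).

variable uses: h=1, q=2, p=1
use order (left to right): q, p, h, q
typing: the term checks, with type B
ordered: ✗ — uses contraction: q ×2
linear: ✗ — uses contraction: q ×2
affine: ✗ — uses contraction: q ×2
relevant: ✓ — none of h, q, p goes unused
unrestricted: ✓ — type-checks (B) and nothing is barred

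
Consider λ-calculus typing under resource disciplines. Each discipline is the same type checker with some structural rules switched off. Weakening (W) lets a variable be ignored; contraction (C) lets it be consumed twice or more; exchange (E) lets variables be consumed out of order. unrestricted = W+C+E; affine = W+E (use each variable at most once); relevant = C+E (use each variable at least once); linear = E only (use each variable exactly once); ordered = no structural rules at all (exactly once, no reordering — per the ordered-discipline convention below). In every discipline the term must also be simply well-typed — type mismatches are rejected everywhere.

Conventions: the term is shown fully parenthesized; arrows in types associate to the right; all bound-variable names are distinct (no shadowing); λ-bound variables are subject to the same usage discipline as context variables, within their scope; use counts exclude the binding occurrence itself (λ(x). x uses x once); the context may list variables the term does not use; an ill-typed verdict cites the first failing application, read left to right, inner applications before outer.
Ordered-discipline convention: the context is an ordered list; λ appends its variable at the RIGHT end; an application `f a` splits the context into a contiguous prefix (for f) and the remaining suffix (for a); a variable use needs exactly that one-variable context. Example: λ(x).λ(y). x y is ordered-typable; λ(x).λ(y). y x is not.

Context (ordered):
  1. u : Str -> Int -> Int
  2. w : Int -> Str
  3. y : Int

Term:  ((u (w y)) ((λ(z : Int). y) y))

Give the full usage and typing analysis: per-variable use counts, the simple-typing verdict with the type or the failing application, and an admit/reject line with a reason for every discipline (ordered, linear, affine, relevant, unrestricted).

counts: u ×1, w ×1, y ×3, z [bound] ×0
uses in reading order: u, w, y, y, y
typing: well-typed — term : Int
ordered ✗ (uses contraction: y ×3; unused: z — weakening required)
linear ✗ (uses contraction: y ×3; unused: z — weakening required)
affine ✗ (uses contraction: y ×3)
relevant ✗ (unused: z — weakening required)
unrestricted ✓ (well-typed at Int; no restrictions here)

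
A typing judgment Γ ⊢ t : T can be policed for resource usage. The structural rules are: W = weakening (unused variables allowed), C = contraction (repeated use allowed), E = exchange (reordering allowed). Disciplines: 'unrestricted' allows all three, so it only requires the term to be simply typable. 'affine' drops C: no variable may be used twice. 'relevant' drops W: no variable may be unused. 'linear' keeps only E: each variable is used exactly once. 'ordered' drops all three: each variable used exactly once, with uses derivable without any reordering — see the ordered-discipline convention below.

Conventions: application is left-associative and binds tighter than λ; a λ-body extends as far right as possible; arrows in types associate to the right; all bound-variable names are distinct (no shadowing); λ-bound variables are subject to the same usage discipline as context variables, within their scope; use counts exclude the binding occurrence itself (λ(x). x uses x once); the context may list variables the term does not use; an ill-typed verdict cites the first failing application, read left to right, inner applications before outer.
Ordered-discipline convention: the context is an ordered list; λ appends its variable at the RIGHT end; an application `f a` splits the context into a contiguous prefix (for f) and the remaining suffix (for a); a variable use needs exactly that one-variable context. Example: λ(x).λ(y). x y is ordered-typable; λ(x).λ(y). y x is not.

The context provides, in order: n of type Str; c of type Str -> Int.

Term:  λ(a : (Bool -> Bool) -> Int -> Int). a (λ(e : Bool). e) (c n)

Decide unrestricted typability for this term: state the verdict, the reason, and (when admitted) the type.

yes — type-checks (((Bool -> Bool) -> Int -> Int) -> Int) and nothing is barred; term : ((Bool -> Bool) -> Int -> Int) -> Int
use counts: n ×1; c ×1; a [bound] ×1; e [bound] ×1
left-to-right use order: a, e, c, n
typing: ✓ — ((Bool -> Bool) -> Int -> Int) -> Int
all disciplines: ordered ✗ | linear ✓ | affine ✓ | relevant ✓ | unrestricted ✓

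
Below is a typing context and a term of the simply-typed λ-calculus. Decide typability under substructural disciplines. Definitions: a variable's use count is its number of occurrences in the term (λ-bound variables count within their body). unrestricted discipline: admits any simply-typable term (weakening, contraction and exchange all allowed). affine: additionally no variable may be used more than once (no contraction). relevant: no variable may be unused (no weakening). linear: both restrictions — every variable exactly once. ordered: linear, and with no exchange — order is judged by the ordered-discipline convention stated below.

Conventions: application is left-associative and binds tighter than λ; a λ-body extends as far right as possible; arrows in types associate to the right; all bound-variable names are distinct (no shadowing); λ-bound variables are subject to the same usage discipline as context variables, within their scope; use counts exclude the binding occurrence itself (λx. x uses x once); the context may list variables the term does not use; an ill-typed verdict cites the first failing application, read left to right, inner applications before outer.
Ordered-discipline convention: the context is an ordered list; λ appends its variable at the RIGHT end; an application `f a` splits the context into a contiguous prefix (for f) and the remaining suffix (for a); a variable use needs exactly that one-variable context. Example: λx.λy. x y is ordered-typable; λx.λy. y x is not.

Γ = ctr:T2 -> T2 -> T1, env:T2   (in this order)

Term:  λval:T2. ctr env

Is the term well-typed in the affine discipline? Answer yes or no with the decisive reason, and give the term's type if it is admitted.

yes — no duplicate uses among ctr, env, val; term : T2 -> T2 -> T1
variable uses: ctr: 1; env: 1; val (bound): 0
uses in reading order: ctr, env
typing: well-typed — term : T2 -> T2 -> T1
summary: ordered ✗; linear ✗; affine ✓; relevant ✗; unrestricted ✓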